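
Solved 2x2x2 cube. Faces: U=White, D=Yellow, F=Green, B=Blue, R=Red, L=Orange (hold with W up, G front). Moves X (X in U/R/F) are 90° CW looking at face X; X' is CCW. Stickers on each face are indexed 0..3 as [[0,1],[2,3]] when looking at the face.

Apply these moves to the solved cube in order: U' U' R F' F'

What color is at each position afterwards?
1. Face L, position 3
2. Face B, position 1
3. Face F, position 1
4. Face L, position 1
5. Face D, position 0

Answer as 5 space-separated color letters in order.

After move 1 (U'): U=WWWW F=OOGG R=GGRR B=RRBB L=BBOO
After move 2 (U'): U=WWWW F=BBGG R=OORR B=GGBB L=RROO
After move 3 (R): R=RORO U=WBWG F=BYGY D=YBYG B=WGWB
After move 4 (F'): F=YYBG U=WBRR R=BOYO D=ROYG L=RGOW
After move 5 (F'): F=YGYB U=WBBY R=OORO D=GWYG L=RROR
Query 1: L[3] = R
Query 2: B[1] = G
Query 3: F[1] = G
Query 4: L[1] = R
Query 5: D[0] = G

Answer: R G G R G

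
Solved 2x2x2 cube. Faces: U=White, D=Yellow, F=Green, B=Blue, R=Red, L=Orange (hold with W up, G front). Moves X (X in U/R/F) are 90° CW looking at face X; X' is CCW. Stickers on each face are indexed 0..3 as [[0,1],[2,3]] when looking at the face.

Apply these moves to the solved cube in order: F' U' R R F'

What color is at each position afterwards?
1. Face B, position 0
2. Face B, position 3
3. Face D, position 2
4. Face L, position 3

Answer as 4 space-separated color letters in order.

After move 1 (F'): F=GGGG U=WWRR R=YRYR D=OOYY L=OWOW
After move 2 (U'): U=WRWR F=OWGG R=GGYR B=YRBB L=BBOW
After move 3 (R): R=YGRG U=WWWG F=OOGY D=OBYY B=RRRB
After move 4 (R): R=RYGG U=WOWY F=OBGY D=ORYR B=GRWB
After move 5 (F'): F=BYOG U=WORG R=RYOG D=BWYR L=BYOW
Query 1: B[0] = G
Query 2: B[3] = B
Query 3: D[2] = Y
Query 4: L[3] = W

Answer: G B Y W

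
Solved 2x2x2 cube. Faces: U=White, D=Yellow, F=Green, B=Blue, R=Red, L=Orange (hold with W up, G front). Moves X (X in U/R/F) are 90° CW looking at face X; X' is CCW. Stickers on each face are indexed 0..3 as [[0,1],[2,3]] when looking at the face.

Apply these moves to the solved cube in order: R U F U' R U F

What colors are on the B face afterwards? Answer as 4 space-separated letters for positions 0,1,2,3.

After move 1 (R): R=RRRR U=WGWG F=GYGY D=YBYB B=WBWB
After move 2 (U): U=WWGG F=RRGY R=WBRR B=OOWB L=GYOO
After move 3 (F): F=GRYR U=WWOY R=GBGR D=RWYB L=GYOB
After move 4 (U'): U=WYWO F=GYYR R=GRGR B=GBWB L=OOOB
After move 5 (R): R=GGRR U=WYWR F=GWYB D=RWYG B=OBYB
After move 6 (U): U=WWRY F=GGYB R=OBRR B=OOYB L=GWOB
After move 7 (F): F=YGBG U=WWBW R=RBYR D=ROYG L=GROW
Query: B face = OOYB

Answer: O O Y B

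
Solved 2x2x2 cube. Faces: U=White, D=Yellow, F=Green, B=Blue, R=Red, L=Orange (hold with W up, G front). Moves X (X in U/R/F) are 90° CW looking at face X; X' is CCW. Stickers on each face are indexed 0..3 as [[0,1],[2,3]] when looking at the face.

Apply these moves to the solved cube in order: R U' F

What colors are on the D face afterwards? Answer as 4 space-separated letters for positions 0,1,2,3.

Answer: R G Y B

Derivation:
After move 1 (R): R=RRRR U=WGWG F=GYGY D=YBYB B=WBWB
After move 2 (U'): U=GGWW F=OOGY R=GYRR B=RRWB L=WBOO
After move 3 (F): F=GOYO U=GGOB R=WYWR D=RGYB L=WYOB
Query: D face = RGYB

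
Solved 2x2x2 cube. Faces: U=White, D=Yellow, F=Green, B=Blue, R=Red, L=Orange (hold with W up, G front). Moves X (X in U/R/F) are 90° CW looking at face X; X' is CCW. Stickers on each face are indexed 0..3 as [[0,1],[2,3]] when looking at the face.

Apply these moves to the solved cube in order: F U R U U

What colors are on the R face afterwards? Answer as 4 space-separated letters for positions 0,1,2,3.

After move 1 (F): F=GGGG U=WWOO R=WRWR D=RRYY L=OYOY
After move 2 (U): U=OWOW F=WRGG R=BBWR B=OYBB L=GGOY
After move 3 (R): R=WBRB U=OROG F=WRGY D=RBYO B=WYWB
After move 4 (U): U=OOGR F=WBGY R=WYRB B=GGWB L=WROY
After move 5 (U): U=GORO F=WYGY R=GGRB B=WRWB L=WBOY
Query: R face = GGRB

Answer: G G R B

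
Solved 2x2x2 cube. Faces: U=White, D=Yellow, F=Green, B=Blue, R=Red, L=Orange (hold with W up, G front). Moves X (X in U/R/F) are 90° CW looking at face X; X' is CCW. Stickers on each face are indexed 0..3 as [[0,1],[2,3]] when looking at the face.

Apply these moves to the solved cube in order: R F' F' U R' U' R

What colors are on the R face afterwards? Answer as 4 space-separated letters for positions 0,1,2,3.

After move 1 (R): R=RRRR U=WGWG F=GYGY D=YBYB B=WBWB
After move 2 (F'): F=YYGG U=WGRR R=BRYR D=OOYB L=OGOW
After move 3 (F'): F=YGYG U=WGBY R=OROR D=GWYB L=OROR
After move 4 (U): U=BWYG F=ORYG R=WBOR B=ORWB L=YGOR
After move 5 (R'): R=BRWO U=BWYO F=OWYG D=GRYG B=BRWB
After move 6 (U'): U=WOBY F=YGYG R=OWWO B=BRWB L=BROR
After move 7 (R): R=WOOW U=WGBG F=YRYG D=GWYB B=YROB
Query: R face = WOOW

Answer: W O O W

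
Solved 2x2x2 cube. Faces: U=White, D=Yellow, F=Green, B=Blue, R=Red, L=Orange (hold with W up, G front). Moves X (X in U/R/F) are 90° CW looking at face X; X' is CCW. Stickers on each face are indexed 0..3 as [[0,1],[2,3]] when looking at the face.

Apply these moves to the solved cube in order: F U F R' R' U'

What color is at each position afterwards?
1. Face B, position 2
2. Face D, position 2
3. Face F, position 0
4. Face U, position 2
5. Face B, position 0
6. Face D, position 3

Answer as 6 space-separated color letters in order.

Answer: W Y G O R G

Derivation:
After move 1 (F): F=GGGG U=WWOO R=WRWR D=RRYY L=OYOY
After move 2 (U): U=OWOW F=WRGG R=BBWR B=OYBB L=GGOY
After move 3 (F): F=GWGR U=OWYG R=OBWR D=WBYY L=GROR
After move 4 (R'): R=BROW U=OBYO F=GWGG D=WWYR B=YYBB
After move 5 (R'): R=RWBO U=OBYY F=GBGO D=WWYG B=RYWB
After move 6 (U'): U=BYOY F=GRGO R=GBBO B=RWWB L=RYOR
Query 1: B[2] = W
Query 2: D[2] = Y
Query 3: F[0] = G
Query 4: U[2] = O
Query 5: B[0] = R
Query 6: D[3] = G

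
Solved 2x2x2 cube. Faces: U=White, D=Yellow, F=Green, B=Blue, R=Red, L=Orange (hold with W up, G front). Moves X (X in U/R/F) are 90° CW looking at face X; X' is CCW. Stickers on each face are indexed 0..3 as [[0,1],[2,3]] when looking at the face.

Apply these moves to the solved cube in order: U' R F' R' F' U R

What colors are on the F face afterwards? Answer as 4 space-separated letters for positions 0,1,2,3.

Answer: Y W Y G

Derivation:
After move 1 (U'): U=WWWW F=OOGG R=GGRR B=RRBB L=BBOO
After move 2 (R): R=RGRG U=WOWG F=OYGY D=YBYR B=WRWB
After move 3 (F'): F=YYOG U=WORR R=BGYG D=BOYR L=BGOW
After move 4 (R'): R=GGBY U=WWRW F=YOOR D=BYYG B=RROB
After move 5 (F'): F=ORYO U=WWGB R=YGBY D=GWYG L=BWOR
After move 6 (U): U=GWBW F=YGYO R=RRBY B=BWOB L=OROR
After move 7 (R): R=BRYR U=GGBO F=YWYG D=GOYB B=WWWB
Query: F face = YWYG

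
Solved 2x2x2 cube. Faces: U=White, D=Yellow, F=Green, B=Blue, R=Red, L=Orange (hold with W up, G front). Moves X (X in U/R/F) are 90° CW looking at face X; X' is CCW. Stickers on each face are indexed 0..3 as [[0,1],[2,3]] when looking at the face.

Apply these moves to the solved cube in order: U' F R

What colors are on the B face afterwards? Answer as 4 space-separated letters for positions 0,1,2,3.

Answer: B R W B

Derivation:
After move 1 (U'): U=WWWW F=OOGG R=GGRR B=RRBB L=BBOO
After move 2 (F): F=GOGO U=WWOB R=WGWR D=RGYY L=BYOY
After move 3 (R): R=WWRG U=WOOO F=GGGY D=RBYR B=BRWB
Query: B face = BRWB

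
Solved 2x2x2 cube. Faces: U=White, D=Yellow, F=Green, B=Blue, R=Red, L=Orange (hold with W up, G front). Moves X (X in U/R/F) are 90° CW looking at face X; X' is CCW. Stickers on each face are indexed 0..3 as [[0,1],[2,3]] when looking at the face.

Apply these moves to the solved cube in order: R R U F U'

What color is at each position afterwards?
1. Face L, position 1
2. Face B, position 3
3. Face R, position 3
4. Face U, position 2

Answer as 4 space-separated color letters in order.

After move 1 (R): R=RRRR U=WGWG F=GYGY D=YBYB B=WBWB
After move 2 (R): R=RRRR U=WYWY F=GBGB D=YWYW B=GBGB
After move 3 (U): U=WWYY F=RRGB R=GBRR B=OOGB L=GBOO
After move 4 (F): F=GRBR U=WWOB R=YBYR D=RGYW L=GYOW
After move 5 (U'): U=WBWO F=GYBR R=GRYR B=YBGB L=OOOW
Query 1: L[1] = O
Query 2: B[3] = B
Query 3: R[3] = R
Query 4: U[2] = W

Answer: O B R W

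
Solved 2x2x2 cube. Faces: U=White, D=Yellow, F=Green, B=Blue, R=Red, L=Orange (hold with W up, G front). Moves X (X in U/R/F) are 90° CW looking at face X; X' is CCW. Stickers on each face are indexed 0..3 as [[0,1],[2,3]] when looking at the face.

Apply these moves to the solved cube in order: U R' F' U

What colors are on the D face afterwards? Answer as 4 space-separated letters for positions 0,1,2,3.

After move 1 (U): U=WWWW F=RRGG R=BBRR B=OOBB L=GGOO
After move 2 (R'): R=BRBR U=WBWO F=RWGW D=YRYG B=YOYB
After move 3 (F'): F=WWRG U=WBBB R=RRYR D=GOYG L=GOOW
After move 4 (U): U=BWBB F=RRRG R=YOYR B=GOYB L=WWOW
Query: D face = GOYG

Answer: G O Y G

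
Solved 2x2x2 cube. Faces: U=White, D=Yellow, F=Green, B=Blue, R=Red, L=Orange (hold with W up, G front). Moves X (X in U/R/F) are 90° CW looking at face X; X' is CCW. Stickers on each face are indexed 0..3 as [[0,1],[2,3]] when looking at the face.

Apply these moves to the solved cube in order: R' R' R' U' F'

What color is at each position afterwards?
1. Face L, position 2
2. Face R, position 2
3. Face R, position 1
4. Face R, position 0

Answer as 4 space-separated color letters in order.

After move 1 (R'): R=RRRR U=WBWB F=GWGW D=YGYG B=YBYB
After move 2 (R'): R=RRRR U=WYWY F=GBGB D=YWYW B=GBGB
After move 3 (R'): R=RRRR U=WGWG F=GYGY D=YBYB B=WBWB
After move 4 (U'): U=GGWW F=OOGY R=GYRR B=RRWB L=WBOO
After move 5 (F'): F=OYOG U=GGGR R=BYYR D=BOYB L=WWOW
Query 1: L[2] = O
Query 2: R[2] = Y
Query 3: R[1] = Y
Query 4: R[0] = B

Answer: O Y Y B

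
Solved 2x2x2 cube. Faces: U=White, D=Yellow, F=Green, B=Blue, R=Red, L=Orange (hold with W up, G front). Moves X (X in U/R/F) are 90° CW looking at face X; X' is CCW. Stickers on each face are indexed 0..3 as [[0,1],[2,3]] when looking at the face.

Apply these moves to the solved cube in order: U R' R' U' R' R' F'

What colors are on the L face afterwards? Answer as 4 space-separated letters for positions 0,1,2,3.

Answer: G W O W

Derivation:
After move 1 (U): U=WWWW F=RRGG R=BBRR B=OOBB L=GGOO
After move 2 (R'): R=BRBR U=WBWO F=RWGW D=YRYG B=YOYB
After move 3 (R'): R=RRBB U=WYWY F=RBGO D=YWYW B=GORB
After move 4 (U'): U=YYWW F=GGGO R=RBBB B=RRRB L=GOOO
After move 5 (R'): R=BBRB U=YRWR F=GYGW D=YGYO B=WRWB
After move 6 (R'): R=BBBR U=YWWW F=GRGR D=YYYW B=ORGB
After move 7 (F'): F=RRGG U=YWBB R=YBYR D=OOYW L=GWOW
Query: L face = GWOW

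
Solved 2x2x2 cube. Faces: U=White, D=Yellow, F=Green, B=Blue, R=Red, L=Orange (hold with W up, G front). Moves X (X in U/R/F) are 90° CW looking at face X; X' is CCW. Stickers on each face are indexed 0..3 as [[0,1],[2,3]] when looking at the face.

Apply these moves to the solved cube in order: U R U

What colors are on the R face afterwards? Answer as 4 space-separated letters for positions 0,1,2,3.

Answer: W O R B

Derivation:
After move 1 (U): U=WWWW F=RRGG R=BBRR B=OOBB L=GGOO
After move 2 (R): R=RBRB U=WRWG F=RYGY D=YBYO B=WOWB
After move 3 (U): U=WWGR F=RBGY R=WORB B=GGWB L=RYOO
Query: R face = WORB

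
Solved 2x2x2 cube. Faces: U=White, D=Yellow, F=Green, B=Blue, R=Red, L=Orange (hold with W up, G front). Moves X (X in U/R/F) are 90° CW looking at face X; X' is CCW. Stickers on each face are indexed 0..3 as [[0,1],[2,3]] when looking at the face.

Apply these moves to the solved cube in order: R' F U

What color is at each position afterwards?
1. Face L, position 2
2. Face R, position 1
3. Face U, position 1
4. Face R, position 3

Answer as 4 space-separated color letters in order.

Answer: O B W R

Derivation:
After move 1 (R'): R=RRRR U=WBWB F=GWGW D=YGYG B=YBYB
After move 2 (F): F=GGWW U=WBOO R=WRBR D=RRYG L=OYOG
After move 3 (U): U=OWOB F=WRWW R=YBBR B=OYYB L=GGOG
Query 1: L[2] = O
Query 2: R[1] = B
Query 3: U[1] = W
Query 4: R[3] = R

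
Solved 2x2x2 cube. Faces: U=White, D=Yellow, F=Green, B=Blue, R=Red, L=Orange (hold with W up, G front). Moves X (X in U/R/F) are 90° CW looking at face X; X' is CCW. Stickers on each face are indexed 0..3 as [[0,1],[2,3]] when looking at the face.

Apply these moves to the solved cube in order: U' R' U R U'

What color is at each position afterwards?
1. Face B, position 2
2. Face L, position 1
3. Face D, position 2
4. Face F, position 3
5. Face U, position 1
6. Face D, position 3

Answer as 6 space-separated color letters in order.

After move 1 (U'): U=WWWW F=OOGG R=GGRR B=RRBB L=BBOO
After move 2 (R'): R=GRGR U=WBWR F=OWGW D=YOYG B=YRYB
After move 3 (U): U=WWRB F=GRGW R=YRGR B=BBYB L=OWOO
After move 4 (R): R=GYRR U=WRRW F=GOGG D=YYYB B=BBWB
After move 5 (U'): U=RWWR F=OWGG R=GORR B=GYWB L=BBOO
Query 1: B[2] = W
Query 2: L[1] = B
Query 3: D[2] = Y
Query 4: F[3] = G
Query 5: U[1] = W
Query 6: D[3] = B

Answer: W B Y G W B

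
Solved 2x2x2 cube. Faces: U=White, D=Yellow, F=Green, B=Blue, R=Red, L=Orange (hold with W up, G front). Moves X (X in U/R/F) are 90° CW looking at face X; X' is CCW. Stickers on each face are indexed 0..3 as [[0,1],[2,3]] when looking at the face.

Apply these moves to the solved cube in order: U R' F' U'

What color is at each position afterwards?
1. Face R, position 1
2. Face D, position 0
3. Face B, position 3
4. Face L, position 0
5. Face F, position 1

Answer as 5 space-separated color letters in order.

After move 1 (U): U=WWWW F=RRGG R=BBRR B=OOBB L=GGOO
After move 2 (R'): R=BRBR U=WBWO F=RWGW D=YRYG B=YOYB
After move 3 (F'): F=WWRG U=WBBB R=RRYR D=GOYG L=GOOW
After move 4 (U'): U=BBWB F=GORG R=WWYR B=RRYB L=YOOW
Query 1: R[1] = W
Query 2: D[0] = G
Query 3: B[3] = B
Query 4: L[0] = Y
Query 5: F[1] = O

Answer: W G B Y O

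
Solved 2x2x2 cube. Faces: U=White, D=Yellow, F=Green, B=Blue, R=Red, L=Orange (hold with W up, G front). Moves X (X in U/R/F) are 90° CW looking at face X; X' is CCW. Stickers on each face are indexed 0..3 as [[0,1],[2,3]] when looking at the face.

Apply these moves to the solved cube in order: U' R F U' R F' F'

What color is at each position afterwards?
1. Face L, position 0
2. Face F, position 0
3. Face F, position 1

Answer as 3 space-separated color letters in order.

Answer: W R Y

Derivation:
After move 1 (U'): U=WWWW F=OOGG R=GGRR B=RRBB L=BBOO
After move 2 (R): R=RGRG U=WOWG F=OYGY D=YBYR B=WRWB
After move 3 (F): F=GOYY U=WOOB R=WGGG D=RRYR L=BYOB
After move 4 (U'): U=OBWO F=BYYY R=GOGG B=WGWB L=WROB
After move 5 (R): R=GGGO U=OYWY F=BRYR D=RWYW B=OGBB
After move 6 (F'): F=RRBY U=OYGG R=WGRO D=RBYW L=WYOW
After move 7 (F'): F=RYRB U=OYWR R=BGRO D=YWYW L=WGOG
Query 1: L[0] = W
Query 2: F[0] = R
Query 3: F[1] = Y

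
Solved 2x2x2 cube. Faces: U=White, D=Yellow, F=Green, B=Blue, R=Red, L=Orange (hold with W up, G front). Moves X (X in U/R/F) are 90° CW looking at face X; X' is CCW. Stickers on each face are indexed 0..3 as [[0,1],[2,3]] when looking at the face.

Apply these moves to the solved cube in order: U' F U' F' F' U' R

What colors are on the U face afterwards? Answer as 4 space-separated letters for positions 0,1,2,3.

After move 1 (U'): U=WWWW F=OOGG R=GGRR B=RRBB L=BBOO
After move 2 (F): F=GOGO U=WWOB R=WGWR D=RGYY L=BYOY
After move 3 (U'): U=WBWO F=BYGO R=GOWR B=WGBB L=RROY
After move 4 (F'): F=YOBG U=WBGW R=GORR D=RYYY L=ROOW
After move 5 (F'): F=OGYB U=WBGR R=YORR D=OWYY L=RWOG
After move 6 (U'): U=BRWG F=RWYB R=OGRR B=YOBB L=WGOG
After move 7 (R): R=RORG U=BWWB F=RWYY D=OBYY B=GORB
Query: U face = BWWB

Answer: B W W B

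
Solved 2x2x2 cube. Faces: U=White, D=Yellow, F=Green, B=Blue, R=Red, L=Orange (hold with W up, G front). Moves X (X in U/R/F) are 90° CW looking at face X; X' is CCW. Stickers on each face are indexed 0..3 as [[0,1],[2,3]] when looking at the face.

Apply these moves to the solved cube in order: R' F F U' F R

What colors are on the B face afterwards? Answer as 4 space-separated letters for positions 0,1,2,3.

Answer: B R Y B

Derivation:
After move 1 (R'): R=RRRR U=WBWB F=GWGW D=YGYG B=YBYB
After move 2 (F): F=GGWW U=WBOO R=WRBR D=RRYG L=OYOG
After move 3 (F): F=WGWG U=WBGY R=OROR D=BWYG L=OROR
After move 4 (U'): U=BYWG F=ORWG R=WGOR B=ORYB L=YBOR
After move 5 (F): F=WOGR U=BYRB R=WGGR D=OWYG L=YBOW
After move 6 (R): R=GWRG U=BORR F=WWGG D=OYYO B=BRYB
Query: B face = BRYB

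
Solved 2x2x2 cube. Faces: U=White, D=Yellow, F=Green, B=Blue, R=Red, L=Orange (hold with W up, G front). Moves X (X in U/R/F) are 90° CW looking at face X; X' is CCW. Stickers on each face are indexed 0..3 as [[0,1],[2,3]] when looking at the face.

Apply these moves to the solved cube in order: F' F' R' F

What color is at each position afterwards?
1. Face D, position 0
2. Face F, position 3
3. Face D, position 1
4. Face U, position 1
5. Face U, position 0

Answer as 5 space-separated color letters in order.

Answer: O W R B W

Derivation:
After move 1 (F'): F=GGGG U=WWRR R=YRYR D=OOYY L=OWOW
After move 2 (F'): F=GGGG U=WWYY R=OROR D=WWYY L=OROR
After move 3 (R'): R=RROO U=WBYB F=GWGY D=WGYG B=YBWB
After move 4 (F): F=GGYW U=WBRR R=YRBO D=ORYG L=OWOG
Query 1: D[0] = O
Query 2: F[3] = W
Query 3: D[1] = R
Query 4: U[1] = B
Query 5: U[0] = W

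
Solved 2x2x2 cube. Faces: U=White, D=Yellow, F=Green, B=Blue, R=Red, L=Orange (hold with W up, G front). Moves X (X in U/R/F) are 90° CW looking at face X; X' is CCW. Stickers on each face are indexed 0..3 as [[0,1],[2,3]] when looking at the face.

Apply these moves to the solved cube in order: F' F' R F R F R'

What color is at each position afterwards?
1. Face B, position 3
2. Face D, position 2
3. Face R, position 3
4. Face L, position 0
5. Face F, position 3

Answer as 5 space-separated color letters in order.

After move 1 (F'): F=GGGG U=WWRR R=YRYR D=OOYY L=OWOW
After move 2 (F'): F=GGGG U=WWYY R=OROR D=WWYY L=OROR
After move 3 (R): R=OORR U=WGYG F=GWGY D=WBYB B=YBWB
After move 4 (F): F=GGYW U=WGRR R=YOGR D=ROYB L=OWOB
After move 5 (R): R=GYRO U=WGRW F=GOYB D=RWYY B=RBGB
After move 6 (F): F=YGBO U=WGBW R=RYWO D=RGYY L=OROW
After move 7 (R'): R=YORW U=WGBR F=YGBW D=RGYO B=YBGB
Query 1: B[3] = B
Query 2: D[2] = Y
Query 3: R[3] = W
Query 4: L[0] = O
Query 5: F[3] = W

Answer: B Y W O W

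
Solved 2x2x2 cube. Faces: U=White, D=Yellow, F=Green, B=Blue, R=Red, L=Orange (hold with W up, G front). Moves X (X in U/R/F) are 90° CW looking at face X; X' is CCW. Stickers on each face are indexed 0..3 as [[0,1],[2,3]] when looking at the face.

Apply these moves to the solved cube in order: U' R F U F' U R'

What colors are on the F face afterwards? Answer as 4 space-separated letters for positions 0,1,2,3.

Answer: R O W W

Derivation:
After move 1 (U'): U=WWWW F=OOGG R=GGRR B=RRBB L=BBOO
After move 2 (R): R=RGRG U=WOWG F=OYGY D=YBYR B=WRWB
After move 3 (F): F=GOYY U=WOOB R=WGGG D=RRYR L=BYOB
After move 4 (U): U=OWBO F=WGYY R=WRGG B=BYWB L=GOOB
After move 5 (F'): F=GYWY U=OWWG R=RRRG D=OBYR L=GOOB
After move 6 (U): U=WOGW F=RRWY R=BYRG B=GOWB L=GYOB
After move 7 (R'): R=YGBR U=WWGG F=ROWW D=ORYY B=ROBB
Query: F face = ROWW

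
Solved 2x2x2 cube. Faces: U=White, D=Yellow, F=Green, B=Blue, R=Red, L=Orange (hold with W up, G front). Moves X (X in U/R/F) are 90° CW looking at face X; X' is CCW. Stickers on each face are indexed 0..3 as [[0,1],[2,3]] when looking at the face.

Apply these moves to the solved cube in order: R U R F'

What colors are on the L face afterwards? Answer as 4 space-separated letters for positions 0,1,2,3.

Answer: G Y O G

Derivation:
After move 1 (R): R=RRRR U=WGWG F=GYGY D=YBYB B=WBWB
After move 2 (U): U=WWGG F=RRGY R=WBRR B=OOWB L=GYOO
After move 3 (R): R=RWRB U=WRGY F=RBGB D=YWYO B=GOWB
After move 4 (F'): F=BBRG U=WRRR R=WWYB D=YOYO L=GYOG
Query: L face = GYOG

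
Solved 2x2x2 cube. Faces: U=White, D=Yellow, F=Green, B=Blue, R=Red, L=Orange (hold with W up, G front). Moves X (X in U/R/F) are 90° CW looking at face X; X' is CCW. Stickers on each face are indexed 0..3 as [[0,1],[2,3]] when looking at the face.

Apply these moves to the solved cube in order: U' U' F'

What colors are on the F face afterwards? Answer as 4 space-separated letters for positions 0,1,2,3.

Answer: B G B G

Derivation:
After move 1 (U'): U=WWWW F=OOGG R=GGRR B=RRBB L=BBOO
After move 2 (U'): U=WWWW F=BBGG R=OORR B=GGBB L=RROO
After move 3 (F'): F=BGBG U=WWOR R=YOYR D=ROYY L=RWOW
Query: F face = BGBG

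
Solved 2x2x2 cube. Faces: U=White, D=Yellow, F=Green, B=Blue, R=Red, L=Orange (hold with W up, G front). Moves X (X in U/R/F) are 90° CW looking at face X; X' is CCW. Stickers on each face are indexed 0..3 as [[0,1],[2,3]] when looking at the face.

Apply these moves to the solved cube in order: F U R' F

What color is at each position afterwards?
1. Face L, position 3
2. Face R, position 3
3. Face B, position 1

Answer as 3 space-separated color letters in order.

After move 1 (F): F=GGGG U=WWOO R=WRWR D=RRYY L=OYOY
After move 2 (U): U=OWOW F=WRGG R=BBWR B=OYBB L=GGOY
After move 3 (R'): R=BRBW U=OBOO F=WWGW D=RRYG B=YYRB
After move 4 (F): F=GWWW U=OBYG R=OROW D=BBYG L=GROR
Query 1: L[3] = R
Query 2: R[3] = W
Query 3: B[1] = Y

Answer: R W Y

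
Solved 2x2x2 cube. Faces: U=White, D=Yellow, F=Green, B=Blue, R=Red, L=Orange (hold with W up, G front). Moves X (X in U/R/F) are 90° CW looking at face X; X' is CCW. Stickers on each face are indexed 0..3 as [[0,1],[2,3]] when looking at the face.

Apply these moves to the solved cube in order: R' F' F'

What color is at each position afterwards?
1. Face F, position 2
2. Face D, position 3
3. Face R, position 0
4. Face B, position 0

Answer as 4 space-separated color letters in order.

Answer: W G O Y

Derivation:
After move 1 (R'): R=RRRR U=WBWB F=GWGW D=YGYG B=YBYB
After move 2 (F'): F=WWGG U=WBRR R=GRYR D=OOYG L=OBOW
After move 3 (F'): F=WGWG U=WBGY R=OROR D=BWYG L=OROR
Query 1: F[2] = W
Query 2: D[3] = G
Query 3: R[0] = O
Query 4: B[0] = Y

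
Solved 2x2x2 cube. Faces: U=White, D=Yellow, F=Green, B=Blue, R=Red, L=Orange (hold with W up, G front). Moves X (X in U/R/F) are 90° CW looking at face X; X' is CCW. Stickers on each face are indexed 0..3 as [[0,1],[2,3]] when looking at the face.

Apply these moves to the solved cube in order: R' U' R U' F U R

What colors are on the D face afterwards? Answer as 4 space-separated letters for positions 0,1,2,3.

Answer: R B Y W

Derivation:
After move 1 (R'): R=RRRR U=WBWB F=GWGW D=YGYG B=YBYB
After move 2 (U'): U=BBWW F=OOGW R=GWRR B=RRYB L=YBOO
After move 3 (R): R=RGRW U=BOWW F=OGGG D=YYYR B=WRBB
After move 4 (U'): U=OWBW F=YBGG R=OGRW B=RGBB L=WROO
After move 5 (F): F=GYGB U=OWOR R=BGWW D=ROYR L=WYOY
After move 6 (U): U=OORW F=BGGB R=RGWW B=WYBB L=GYOY
After move 7 (R): R=WRWG U=OGRB F=BOGR D=RBYW B=WYOB
Query: D face = RBYW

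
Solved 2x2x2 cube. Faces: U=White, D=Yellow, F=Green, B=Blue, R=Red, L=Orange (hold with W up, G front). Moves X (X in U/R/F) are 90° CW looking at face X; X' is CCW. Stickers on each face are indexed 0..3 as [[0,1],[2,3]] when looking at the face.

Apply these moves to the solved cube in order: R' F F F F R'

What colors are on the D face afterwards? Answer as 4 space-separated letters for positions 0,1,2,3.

Answer: Y W Y W

Derivation:
After move 1 (R'): R=RRRR U=WBWB F=GWGW D=YGYG B=YBYB
After move 2 (F): F=GGWW U=WBOO R=WRBR D=RRYG L=OYOG
After move 3 (F): F=WGWG U=WBGY R=OROR D=BWYG L=OROR
After move 4 (F): F=WWGG U=WBRR R=GRYR D=OOYG L=OBOW
After move 5 (F): F=GWGW U=WBWB R=RRRR D=YGYG L=OOOO
After move 6 (R'): R=RRRR U=WYWY F=GBGB D=YWYW B=GBGB
Query: D face = YWYW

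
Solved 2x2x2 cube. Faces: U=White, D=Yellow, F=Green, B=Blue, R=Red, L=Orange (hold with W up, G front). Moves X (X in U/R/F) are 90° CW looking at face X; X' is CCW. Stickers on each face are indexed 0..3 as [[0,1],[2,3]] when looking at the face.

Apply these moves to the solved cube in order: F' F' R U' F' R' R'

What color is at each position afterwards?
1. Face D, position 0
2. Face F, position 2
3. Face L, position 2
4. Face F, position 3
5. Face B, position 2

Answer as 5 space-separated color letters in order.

After move 1 (F'): F=GGGG U=WWRR R=YRYR D=OOYY L=OWOW
After move 2 (F'): F=GGGG U=WWYY R=OROR D=WWYY L=OROR
After move 3 (R): R=OORR U=WGYG F=GWGY D=WBYB B=YBWB
After move 4 (U'): U=GGWY F=ORGY R=GWRR B=OOWB L=YBOR
After move 5 (F'): F=RYOG U=GGGR R=BWWR D=BRYB L=YYOW
After move 6 (R'): R=WRBW U=GWGO F=RGOR D=BYYG B=BORB
After move 7 (R'): R=RWWB U=GRGB F=RWOO D=BGYR B=GOYB
Query 1: D[0] = B
Query 2: F[2] = O
Query 3: L[2] = O
Query 4: F[3] = O
Query 5: B[2] = Y

Answer: B O O O Y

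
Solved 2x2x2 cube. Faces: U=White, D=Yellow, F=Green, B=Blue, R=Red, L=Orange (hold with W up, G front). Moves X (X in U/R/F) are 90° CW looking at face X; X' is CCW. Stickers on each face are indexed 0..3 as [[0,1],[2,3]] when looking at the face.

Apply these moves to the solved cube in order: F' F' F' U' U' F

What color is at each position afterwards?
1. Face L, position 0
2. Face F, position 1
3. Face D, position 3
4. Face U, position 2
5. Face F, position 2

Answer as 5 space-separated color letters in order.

After move 1 (F'): F=GGGG U=WWRR R=YRYR D=OOYY L=OWOW
After move 2 (F'): F=GGGG U=WWYY R=OROR D=WWYY L=OROR
After move 3 (F'): F=GGGG U=WWOO R=WRWR D=RRYY L=OYOY
After move 4 (U'): U=WOWO F=OYGG R=GGWR B=WRBB L=BBOY
After move 5 (U'): U=OOWW F=BBGG R=OYWR B=GGBB L=WROY
After move 6 (F): F=GBGB U=OOYR R=WYWR D=WOYY L=WROR
Query 1: L[0] = W
Query 2: F[1] = B
Query 3: D[3] = Y
Query 4: U[2] = Y
Query 5: F[2] = G

Answer: W B Y Y G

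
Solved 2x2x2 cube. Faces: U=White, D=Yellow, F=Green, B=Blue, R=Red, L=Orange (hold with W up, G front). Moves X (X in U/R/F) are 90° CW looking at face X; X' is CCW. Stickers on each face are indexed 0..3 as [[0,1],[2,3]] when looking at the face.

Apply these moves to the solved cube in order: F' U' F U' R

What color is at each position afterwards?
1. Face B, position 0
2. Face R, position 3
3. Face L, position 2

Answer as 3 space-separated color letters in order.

Answer: W O O

Derivation:
After move 1 (F'): F=GGGG U=WWRR R=YRYR D=OOYY L=OWOW
After move 2 (U'): U=WRWR F=OWGG R=GGYR B=YRBB L=BBOW
After move 3 (F): F=GOGW U=WRWB R=WGRR D=YGYY L=BOOO
After move 4 (U'): U=RBWW F=BOGW R=GORR B=WGBB L=YROO
After move 5 (R): R=RGRO U=ROWW F=BGGY D=YBYW B=WGBB
Query 1: B[0] = W
Query 2: R[3] = O
Query 3: L[2] = O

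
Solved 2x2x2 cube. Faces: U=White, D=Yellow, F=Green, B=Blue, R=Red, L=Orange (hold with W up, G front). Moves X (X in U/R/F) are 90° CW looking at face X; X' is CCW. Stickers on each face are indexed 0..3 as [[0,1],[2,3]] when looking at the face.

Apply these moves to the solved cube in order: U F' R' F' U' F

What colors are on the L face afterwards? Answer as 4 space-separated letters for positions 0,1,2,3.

After move 1 (U): U=WWWW F=RRGG R=BBRR B=OOBB L=GGOO
After move 2 (F'): F=RGRG U=WWBR R=YBYR D=GOYY L=GWOW
After move 3 (R'): R=BRYY U=WBBO F=RWRR D=GGYG B=YOOB
After move 4 (F'): F=WRRR U=WBBY R=GRGY D=WWYG L=GOOB
After move 5 (U'): U=BYWB F=GORR R=WRGY B=GROB L=YOOB
After move 6 (F): F=RGRO U=BYBO R=WRBY D=GWYG L=YWOW
Query: L face = YWOW

Answer: Y W O W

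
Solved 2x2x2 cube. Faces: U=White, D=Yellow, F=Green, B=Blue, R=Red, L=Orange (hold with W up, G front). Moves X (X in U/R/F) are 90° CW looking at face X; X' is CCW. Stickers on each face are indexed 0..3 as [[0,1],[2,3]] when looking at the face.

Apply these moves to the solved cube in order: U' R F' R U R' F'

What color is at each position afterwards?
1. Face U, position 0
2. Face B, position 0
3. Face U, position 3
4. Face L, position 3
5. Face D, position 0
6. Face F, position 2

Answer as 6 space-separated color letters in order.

After move 1 (U'): U=WWWW F=OOGG R=GGRR B=RRBB L=BBOO
After move 2 (R): R=RGRG U=WOWG F=OYGY D=YBYR B=WRWB
After move 3 (F'): F=YYOG U=WORR R=BGYG D=BOYR L=BGOW
After move 4 (R): R=YBGG U=WYRG F=YOOR D=BWYW B=RROB
After move 5 (U): U=RWGY F=YBOR R=RRGG B=BGOB L=YOOW
After move 6 (R'): R=RGRG U=ROGB F=YWOY D=BBYR B=WGWB
After move 7 (F'): F=WYYO U=RORR R=BGBG D=OWYR L=YBOG
Query 1: U[0] = R
Query 2: B[0] = W
Query 3: U[3] = R
Query 4: L[3] = G
Query 5: D[0] = O
Query 6: F[2] = Y

Answer: R W R G O Y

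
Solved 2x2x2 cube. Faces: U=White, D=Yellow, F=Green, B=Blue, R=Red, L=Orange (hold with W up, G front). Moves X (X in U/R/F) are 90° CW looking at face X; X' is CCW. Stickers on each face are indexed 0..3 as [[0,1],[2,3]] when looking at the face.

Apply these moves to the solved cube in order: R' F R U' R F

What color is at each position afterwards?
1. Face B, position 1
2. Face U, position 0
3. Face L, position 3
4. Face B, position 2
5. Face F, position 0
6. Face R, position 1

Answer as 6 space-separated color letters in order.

After move 1 (R'): R=RRRR U=WBWB F=GWGW D=YGYG B=YBYB
After move 2 (F): F=GGWW U=WBOO R=WRBR D=RRYG L=OYOG
After move 3 (R): R=BWRR U=WGOW F=GRWG D=RYYY B=OBBB
After move 4 (U'): U=GWWO F=OYWG R=GRRR B=BWBB L=OBOG
After move 5 (R): R=RGRR U=GYWG F=OYWY D=RBYB B=OWWB
After move 6 (F): F=WOYY U=GYGB R=WGGR D=RRYB L=OROB
Query 1: B[1] = W
Query 2: U[0] = G
Query 3: L[3] = B
Query 4: B[2] = W
Query 5: F[0] = W
Query 6: R[1] = G

Answer: W G B W W G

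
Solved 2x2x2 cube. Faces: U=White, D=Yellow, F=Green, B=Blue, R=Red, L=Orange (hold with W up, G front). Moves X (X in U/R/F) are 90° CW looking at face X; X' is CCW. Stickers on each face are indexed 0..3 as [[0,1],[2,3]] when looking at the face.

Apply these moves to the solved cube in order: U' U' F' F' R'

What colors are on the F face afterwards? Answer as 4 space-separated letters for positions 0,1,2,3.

After move 1 (U'): U=WWWW F=OOGG R=GGRR B=RRBB L=BBOO
After move 2 (U'): U=WWWW F=BBGG R=OORR B=GGBB L=RROO
After move 3 (F'): F=BGBG U=WWOR R=YOYR D=ROYY L=RWOW
After move 4 (F'): F=GGBB U=WWYY R=OORR D=WWYY L=RROO
After move 5 (R'): R=OROR U=WBYG F=GWBY D=WGYB B=YGWB
Query: F face = GWBY

Answer: G W B Y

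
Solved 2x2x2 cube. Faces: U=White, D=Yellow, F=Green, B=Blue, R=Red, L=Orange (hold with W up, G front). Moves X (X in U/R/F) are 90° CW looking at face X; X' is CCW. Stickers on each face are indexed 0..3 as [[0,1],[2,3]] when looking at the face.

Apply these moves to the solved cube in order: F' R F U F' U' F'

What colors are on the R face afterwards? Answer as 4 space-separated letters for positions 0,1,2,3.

Answer: B O G R

Derivation:
After move 1 (F'): F=GGGG U=WWRR R=YRYR D=OOYY L=OWOW
After move 2 (R): R=YYRR U=WGRG F=GOGY D=OBYB B=RBWB
After move 3 (F): F=GGYO U=WGWW R=RYGR D=RYYB L=OOOB
After move 4 (U): U=WWWG F=RYYO R=RBGR B=OOWB L=GGOB
After move 5 (F'): F=YORY U=WWRG R=YBRR D=GBYB L=GGOW
After move 6 (U'): U=WGWR F=GGRY R=YORR B=YBWB L=OOOW
After move 7 (F'): F=GYGR U=WGYR R=BOGR D=OWYB L=OROW
Query: R face = BOGR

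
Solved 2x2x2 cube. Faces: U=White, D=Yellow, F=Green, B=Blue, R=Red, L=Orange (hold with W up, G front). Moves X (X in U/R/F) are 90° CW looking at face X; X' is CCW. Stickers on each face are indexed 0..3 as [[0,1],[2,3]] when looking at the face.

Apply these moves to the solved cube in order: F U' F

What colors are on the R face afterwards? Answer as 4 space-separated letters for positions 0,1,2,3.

Answer: W G O R

Derivation:
After move 1 (F): F=GGGG U=WWOO R=WRWR D=RRYY L=OYOY
After move 2 (U'): U=WOWO F=OYGG R=GGWR B=WRBB L=BBOY
After move 3 (F): F=GOGY U=WOYB R=WGOR D=WGYY L=BROR
Query: R face = WGOR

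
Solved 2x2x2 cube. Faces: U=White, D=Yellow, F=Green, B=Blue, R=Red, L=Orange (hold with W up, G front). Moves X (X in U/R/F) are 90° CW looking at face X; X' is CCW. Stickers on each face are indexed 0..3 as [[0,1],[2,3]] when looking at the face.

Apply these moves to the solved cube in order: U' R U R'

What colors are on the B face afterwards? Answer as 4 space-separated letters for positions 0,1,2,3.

After move 1 (U'): U=WWWW F=OOGG R=GGRR B=RRBB L=BBOO
After move 2 (R): R=RGRG U=WOWG F=OYGY D=YBYR B=WRWB
After move 3 (U): U=WWGO F=RGGY R=WRRG B=BBWB L=OYOO
After move 4 (R'): R=RGWR U=WWGB F=RWGO D=YGYY B=RBBB
Query: B face = RBBB

Answer: R B B B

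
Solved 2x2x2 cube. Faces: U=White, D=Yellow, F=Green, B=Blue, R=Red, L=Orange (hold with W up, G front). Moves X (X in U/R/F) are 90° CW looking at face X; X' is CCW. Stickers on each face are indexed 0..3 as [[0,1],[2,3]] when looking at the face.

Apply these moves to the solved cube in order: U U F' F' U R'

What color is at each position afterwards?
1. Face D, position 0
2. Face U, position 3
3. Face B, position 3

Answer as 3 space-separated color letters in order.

After move 1 (U): U=WWWW F=RRGG R=BBRR B=OOBB L=GGOO
After move 2 (U): U=WWWW F=BBGG R=OORR B=GGBB L=RROO
After move 3 (F'): F=BGBG U=WWOR R=YOYR D=ROYY L=RWOW
After move 4 (F'): F=GGBB U=WWYY R=OORR D=WWYY L=RROO
After move 5 (U): U=YWYW F=OOBB R=GGRR B=RRBB L=GGOO
After move 6 (R'): R=GRGR U=YBYR F=OWBW D=WOYB B=YRWB
Query 1: D[0] = W
Query 2: U[3] = R
Query 3: B[3] = B

Answer: W R B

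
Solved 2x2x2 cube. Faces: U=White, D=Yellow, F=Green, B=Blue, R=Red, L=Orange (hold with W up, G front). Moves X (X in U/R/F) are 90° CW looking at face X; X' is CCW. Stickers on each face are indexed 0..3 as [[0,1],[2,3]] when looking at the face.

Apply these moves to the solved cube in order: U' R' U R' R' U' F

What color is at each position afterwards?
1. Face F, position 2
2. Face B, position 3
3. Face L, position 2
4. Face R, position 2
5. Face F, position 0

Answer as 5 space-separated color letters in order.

Answer: B B O R G

Derivation:
After move 1 (U'): U=WWWW F=OOGG R=GGRR B=RRBB L=BBOO
After move 2 (R'): R=GRGR U=WBWR F=OWGW D=YOYG B=YRYB
After move 3 (U): U=WWRB F=GRGW R=YRGR B=BBYB L=OWOO
After move 4 (R'): R=RRYG U=WYRB F=GWGB D=YRYW B=GBOB
After move 5 (R'): R=RGRY U=WORG F=GYGB D=YWYB B=WBRB
After move 6 (U'): U=OGWR F=OWGB R=GYRY B=RGRB L=WBOO
After move 7 (F): F=GOBW U=OGOB R=WYRY D=RGYB L=WYOW
Query 1: F[2] = B
Query 2: B[3] = B
Query 3: L[2] = O
Query 4: R[2] = R
Query 5: F[0] = G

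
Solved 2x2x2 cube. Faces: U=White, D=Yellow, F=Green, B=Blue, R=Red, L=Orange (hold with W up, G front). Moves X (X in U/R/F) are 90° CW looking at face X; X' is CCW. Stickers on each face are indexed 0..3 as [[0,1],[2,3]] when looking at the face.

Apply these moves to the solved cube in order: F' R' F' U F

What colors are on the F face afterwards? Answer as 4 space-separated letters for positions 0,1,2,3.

Answer: G G G R

Derivation:
After move 1 (F'): F=GGGG U=WWRR R=YRYR D=OOYY L=OWOW
After move 2 (R'): R=RRYY U=WBRB F=GWGR D=OGYG B=YBOB
After move 3 (F'): F=WRGG U=WBRY R=GROY D=WWYG L=OBOR
After move 4 (U): U=RWYB F=GRGG R=YBOY B=OBOB L=WROR
After move 5 (F): F=GGGR U=RWRR R=YBBY D=OYYG L=WWOW
Query: F face = GGGR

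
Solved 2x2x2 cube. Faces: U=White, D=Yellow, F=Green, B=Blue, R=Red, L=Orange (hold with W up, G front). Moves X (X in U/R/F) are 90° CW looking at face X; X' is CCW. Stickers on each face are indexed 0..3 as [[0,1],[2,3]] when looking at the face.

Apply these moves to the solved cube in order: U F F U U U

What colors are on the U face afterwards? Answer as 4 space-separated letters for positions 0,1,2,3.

Answer: W Y W Y

Derivation:
After move 1 (U): U=WWWW F=RRGG R=BBRR B=OOBB L=GGOO
After move 2 (F): F=GRGR U=WWOG R=WBWR D=RBYY L=GYOY
After move 3 (F): F=GGRR U=WWYY R=OBGR D=WWYY L=GROB
After move 4 (U): U=YWYW F=OBRR R=OOGR B=GRBB L=GGOB
After move 5 (U): U=YYWW F=OORR R=GRGR B=GGBB L=OBOB
After move 6 (U): U=WYWY F=GRRR R=GGGR B=OBBB L=OOOB
Query: U face = WYWY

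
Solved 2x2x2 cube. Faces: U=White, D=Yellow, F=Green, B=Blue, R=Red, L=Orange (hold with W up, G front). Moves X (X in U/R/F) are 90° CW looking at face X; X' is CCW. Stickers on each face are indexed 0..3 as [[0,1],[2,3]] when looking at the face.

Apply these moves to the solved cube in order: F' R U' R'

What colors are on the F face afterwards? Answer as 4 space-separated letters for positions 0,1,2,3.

Answer: O G G R

Derivation:
After move 1 (F'): F=GGGG U=WWRR R=YRYR D=OOYY L=OWOW
After move 2 (R): R=YYRR U=WGRG F=GOGY D=OBYB B=RBWB
After move 3 (U'): U=GGWR F=OWGY R=GORR B=YYWB L=RBOW
After move 4 (R'): R=ORGR U=GWWY F=OGGR D=OWYY B=BYBB
Query: F face = OGGR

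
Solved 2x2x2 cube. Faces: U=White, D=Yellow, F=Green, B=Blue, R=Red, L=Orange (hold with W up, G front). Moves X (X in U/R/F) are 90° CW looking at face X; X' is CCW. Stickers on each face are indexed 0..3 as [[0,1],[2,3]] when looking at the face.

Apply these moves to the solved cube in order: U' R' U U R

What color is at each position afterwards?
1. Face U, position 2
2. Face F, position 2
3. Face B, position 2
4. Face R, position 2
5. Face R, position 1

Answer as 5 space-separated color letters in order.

Answer: B G W R B

Derivation:
After move 1 (U'): U=WWWW F=OOGG R=GGRR B=RRBB L=BBOO
After move 2 (R'): R=GRGR U=WBWR F=OWGW D=YOYG B=YRYB
After move 3 (U): U=WWRB F=GRGW R=YRGR B=BBYB L=OWOO
After move 4 (U): U=RWBW F=YRGW R=BBGR B=OWYB L=GROO
After move 5 (R): R=GBRB U=RRBW F=YOGG D=YYYO B=WWWB
Query 1: U[2] = B
Query 2: F[2] = G
Query 3: B[2] = W
Query 4: R[2] = R
Query 5: R[1] = B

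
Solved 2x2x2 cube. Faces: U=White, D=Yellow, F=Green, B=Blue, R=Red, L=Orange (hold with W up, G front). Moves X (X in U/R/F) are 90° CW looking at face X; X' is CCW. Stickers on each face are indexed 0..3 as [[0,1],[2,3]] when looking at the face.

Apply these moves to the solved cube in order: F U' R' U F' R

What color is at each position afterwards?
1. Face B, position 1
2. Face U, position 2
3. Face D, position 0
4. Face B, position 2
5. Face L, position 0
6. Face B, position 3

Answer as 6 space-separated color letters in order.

After move 1 (F): F=GGGG U=WWOO R=WRWR D=RRYY L=OYOY
After move 2 (U'): U=WOWO F=OYGG R=GGWR B=WRBB L=BBOY
After move 3 (R'): R=GRGW U=WBWW F=OOGO D=RYYG B=YRRB
After move 4 (U): U=WWWB F=GRGO R=YRGW B=BBRB L=OOOY
After move 5 (F'): F=ROGG U=WWYG R=YRRW D=OYYG L=OBOW
After move 6 (R): R=RYWR U=WOYG F=RYGG D=ORYB B=GBWB
Query 1: B[1] = B
Query 2: U[2] = Y
Query 3: D[0] = O
Query 4: B[2] = W
Query 5: L[0] = O
Query 6: B[3] = B

Answer: B Y O W O B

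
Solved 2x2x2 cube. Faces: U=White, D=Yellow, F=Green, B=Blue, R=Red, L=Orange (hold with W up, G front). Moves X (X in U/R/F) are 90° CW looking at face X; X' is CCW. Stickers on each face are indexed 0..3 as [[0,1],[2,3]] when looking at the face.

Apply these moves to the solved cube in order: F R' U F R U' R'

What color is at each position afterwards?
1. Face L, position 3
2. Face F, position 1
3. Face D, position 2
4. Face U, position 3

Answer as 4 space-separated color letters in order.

Answer: G R Y B

Derivation:
After move 1 (F): F=GGGG U=WWOO R=WRWR D=RRYY L=OYOY
After move 2 (R'): R=RRWW U=WBOB F=GWGO D=RGYG B=YBRB
After move 3 (U): U=OWBB F=RRGO R=YBWW B=OYRB L=GWOY
After move 4 (F): F=GROR U=OWYW R=BBBW D=WYYG L=GROG
After move 5 (R): R=BBWB U=ORYR F=GYOG D=WRYO B=WYWB
After move 6 (U'): U=RROY F=GROG R=GYWB B=BBWB L=WYOG
After move 7 (R'): R=YBGW U=RWOB F=GROY D=WRYG B=OBRB
Query 1: L[3] = G
Query 2: F[1] = R
Query 3: D[2] = Y
Query 4: U[3] = B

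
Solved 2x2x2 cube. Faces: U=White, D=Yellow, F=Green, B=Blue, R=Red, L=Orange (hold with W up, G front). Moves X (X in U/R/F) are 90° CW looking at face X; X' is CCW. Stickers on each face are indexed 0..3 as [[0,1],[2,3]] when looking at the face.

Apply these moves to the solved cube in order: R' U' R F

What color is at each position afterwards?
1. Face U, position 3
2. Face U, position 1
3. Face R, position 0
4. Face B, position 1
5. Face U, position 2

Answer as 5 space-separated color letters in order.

After move 1 (R'): R=RRRR U=WBWB F=GWGW D=YGYG B=YBYB
After move 2 (U'): U=BBWW F=OOGW R=GWRR B=RRYB L=YBOO
After move 3 (R): R=RGRW U=BOWW F=OGGG D=YYYR B=WRBB
After move 4 (F): F=GOGG U=BOOB R=WGWW D=RRYR L=YYOY
Query 1: U[3] = B
Query 2: U[1] = O
Query 3: R[0] = W
Query 4: B[1] = R
Query 5: U[2] = O

Answer: B O W R O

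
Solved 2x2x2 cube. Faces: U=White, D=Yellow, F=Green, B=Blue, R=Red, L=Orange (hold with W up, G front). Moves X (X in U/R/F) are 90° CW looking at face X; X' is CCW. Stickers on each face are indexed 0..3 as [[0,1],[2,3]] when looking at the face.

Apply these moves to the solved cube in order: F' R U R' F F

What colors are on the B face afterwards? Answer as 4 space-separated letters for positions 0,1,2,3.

After move 1 (F'): F=GGGG U=WWRR R=YRYR D=OOYY L=OWOW
After move 2 (R): R=YYRR U=WGRG F=GOGY D=OBYB B=RBWB
After move 3 (U): U=RWGG F=YYGY R=RBRR B=OWWB L=GOOW
After move 4 (R'): R=BRRR U=RWGO F=YWGG D=OYYY B=BWBB
After move 5 (F): F=GYGW U=RWWO R=GROR D=RBYY L=GOOY
After move 6 (F): F=GGWY U=RWYO R=WROR D=OGYY L=GROB
Query: B face = BWBB

Answer: B W B B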